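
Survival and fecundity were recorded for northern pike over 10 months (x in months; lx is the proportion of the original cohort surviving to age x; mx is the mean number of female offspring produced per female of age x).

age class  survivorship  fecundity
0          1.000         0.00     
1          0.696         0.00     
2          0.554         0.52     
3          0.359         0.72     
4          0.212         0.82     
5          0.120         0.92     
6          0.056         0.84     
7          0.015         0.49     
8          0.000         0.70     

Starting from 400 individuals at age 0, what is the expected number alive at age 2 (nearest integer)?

Expected survivors = N0 · l_2 = 400 × 0.554 = 221.6 → 222

222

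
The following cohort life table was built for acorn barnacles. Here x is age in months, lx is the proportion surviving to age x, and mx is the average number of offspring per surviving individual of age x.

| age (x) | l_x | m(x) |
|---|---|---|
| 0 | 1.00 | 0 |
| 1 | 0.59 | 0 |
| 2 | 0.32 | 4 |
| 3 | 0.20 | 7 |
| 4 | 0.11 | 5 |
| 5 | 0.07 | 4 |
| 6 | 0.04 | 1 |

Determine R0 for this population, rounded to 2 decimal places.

3.55

lx·mx by age: 0, 0, 1.28, 1.4, 0.55, 0.28, 0.04
R0 = Σ lx·mx = 3.55 → 3.55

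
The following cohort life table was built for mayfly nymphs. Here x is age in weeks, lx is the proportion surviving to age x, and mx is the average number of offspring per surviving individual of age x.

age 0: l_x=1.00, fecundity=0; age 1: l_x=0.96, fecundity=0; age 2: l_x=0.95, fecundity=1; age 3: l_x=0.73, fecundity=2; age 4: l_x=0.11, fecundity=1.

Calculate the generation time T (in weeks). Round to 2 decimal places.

2.67

lx·mx: 0, 0, 0.95, 1.46, 0.11 → R0 = 2.52
x·lx·mx: 0, 0, 1.9, 4.38, 0.44 → Σ = 6.72
T = 6.72 / 2.52 = 2.666667… → 2.67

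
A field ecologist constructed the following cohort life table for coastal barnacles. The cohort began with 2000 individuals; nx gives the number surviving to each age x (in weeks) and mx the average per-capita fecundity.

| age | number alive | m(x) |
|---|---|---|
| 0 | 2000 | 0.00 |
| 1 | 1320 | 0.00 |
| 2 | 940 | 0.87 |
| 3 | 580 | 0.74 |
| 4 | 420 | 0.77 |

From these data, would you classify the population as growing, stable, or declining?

declining

lx = nx/n0 = nx/2000: 1, 0.66, 0.47, 0.29, 0.21
R0 = Σ lx·mx = 0 + 0 + 0.4089 + 0.2146 + 0.1617 = 0.7852
R0 < 1, so the population is declining.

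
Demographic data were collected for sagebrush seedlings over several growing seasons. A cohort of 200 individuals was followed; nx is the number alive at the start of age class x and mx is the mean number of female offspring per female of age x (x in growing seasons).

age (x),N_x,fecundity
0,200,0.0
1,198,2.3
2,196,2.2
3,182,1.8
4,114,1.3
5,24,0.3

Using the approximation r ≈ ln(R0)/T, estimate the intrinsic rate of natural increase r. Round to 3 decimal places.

0.900

lx = nx/n0 = nx/200: 1, 0.99, 0.98, 0.91, 0.57, 0.12
R0 = Σ lx·mx = 0 + 2.277 + 2.156 + 1.638 + 0.741 + 0.036 = 6.848
Σ x·lx·mx = 14.647; T = 14.647/6.848 = 2.13887…
r ≈ ln(R0)/T = ln(6.848)/2.13887… = 0.89952… → 0.900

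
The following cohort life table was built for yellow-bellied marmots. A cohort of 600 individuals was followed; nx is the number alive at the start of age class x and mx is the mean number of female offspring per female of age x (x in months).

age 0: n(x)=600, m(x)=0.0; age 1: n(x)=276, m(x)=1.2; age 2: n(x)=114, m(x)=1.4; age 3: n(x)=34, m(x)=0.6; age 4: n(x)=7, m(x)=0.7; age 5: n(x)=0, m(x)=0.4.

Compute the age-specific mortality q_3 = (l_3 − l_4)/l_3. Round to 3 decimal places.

0.794

lx = nx/n0 = nx/600: 1, 0.46, 0.19, 0.05667…, 0.01167…, 0
q_3 = (l_3 − l_4) / l_3 = (0.056667… − 0.011667…) / 0.056667…
     = 0.045… / 0.056667… = 0.794118… → 0.794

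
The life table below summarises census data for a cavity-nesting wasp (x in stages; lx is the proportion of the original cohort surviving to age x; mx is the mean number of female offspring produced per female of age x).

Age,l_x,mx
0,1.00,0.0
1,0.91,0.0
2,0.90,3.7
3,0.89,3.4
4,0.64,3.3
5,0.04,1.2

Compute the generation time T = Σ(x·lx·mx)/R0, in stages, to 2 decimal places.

lx·mx: 0, 0, 3.33, 3.026, 2.112, 0.048 → R0 = 8.516
x·lx·mx: 0, 0, 6.66, 9.078, 8.448, 0.24 → Σ = 24.426
T = 24.426 / 8.516 = 2.868248… → 2.87

2.87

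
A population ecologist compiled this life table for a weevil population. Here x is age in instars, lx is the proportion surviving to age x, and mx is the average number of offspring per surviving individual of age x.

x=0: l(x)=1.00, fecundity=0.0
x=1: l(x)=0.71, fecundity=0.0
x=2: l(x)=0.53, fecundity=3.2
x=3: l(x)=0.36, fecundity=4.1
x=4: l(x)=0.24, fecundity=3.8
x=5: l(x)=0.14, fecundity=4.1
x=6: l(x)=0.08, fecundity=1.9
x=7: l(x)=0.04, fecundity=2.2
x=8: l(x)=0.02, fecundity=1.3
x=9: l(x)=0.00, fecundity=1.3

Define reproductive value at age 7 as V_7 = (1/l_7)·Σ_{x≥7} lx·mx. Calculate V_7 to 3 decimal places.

lx·mx for x ≥ 7: 0.088, 0.026, 0 → sum = 0.114
V_7 = 0.114 / l_7 = 0.114 / 0.04 = 2.85 → 2.850

2.850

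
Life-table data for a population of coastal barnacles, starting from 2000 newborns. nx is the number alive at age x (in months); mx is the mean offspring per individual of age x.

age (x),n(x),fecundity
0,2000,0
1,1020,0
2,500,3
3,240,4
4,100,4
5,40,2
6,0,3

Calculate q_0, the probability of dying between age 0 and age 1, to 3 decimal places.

0.490

lx = nx/n0 = nx/2000: 1, 0.51, 0.25, 0.12, 0.05, 0.02, 0
q_0 = (l_0 − l_1) / l_0 = (1 − 0.51) / 1
     = 0.49 / 1 = 0.49 → 0.490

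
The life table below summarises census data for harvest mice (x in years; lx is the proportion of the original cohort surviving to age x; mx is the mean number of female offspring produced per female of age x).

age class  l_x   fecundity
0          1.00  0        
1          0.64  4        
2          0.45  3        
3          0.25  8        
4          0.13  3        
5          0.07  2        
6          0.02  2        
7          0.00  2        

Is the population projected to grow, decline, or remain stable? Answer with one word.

R0 = Σ lx·mx = 0 + 2.56 + 1.35 + 2 + 0.39 + 0.14 + 0.04 + 0 = 6.48
R0 > 1, so the population is growing.

growing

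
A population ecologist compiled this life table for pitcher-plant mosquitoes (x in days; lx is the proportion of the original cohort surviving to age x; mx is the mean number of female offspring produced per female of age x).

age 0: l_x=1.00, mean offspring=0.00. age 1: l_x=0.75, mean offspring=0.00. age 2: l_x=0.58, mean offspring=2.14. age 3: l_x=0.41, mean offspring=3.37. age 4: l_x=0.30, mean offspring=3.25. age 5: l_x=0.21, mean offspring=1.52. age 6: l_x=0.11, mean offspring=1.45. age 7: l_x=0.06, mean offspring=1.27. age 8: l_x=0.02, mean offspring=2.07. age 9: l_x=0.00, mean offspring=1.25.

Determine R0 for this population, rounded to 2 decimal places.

lx·mx by age: 0, 0, 1.2412, 1.3817, 0.975, 0.3192, 0.1595, 0.0762, 0.0414, 0
R0 = Σ lx·mx = 4.1942 → 4.19

4.19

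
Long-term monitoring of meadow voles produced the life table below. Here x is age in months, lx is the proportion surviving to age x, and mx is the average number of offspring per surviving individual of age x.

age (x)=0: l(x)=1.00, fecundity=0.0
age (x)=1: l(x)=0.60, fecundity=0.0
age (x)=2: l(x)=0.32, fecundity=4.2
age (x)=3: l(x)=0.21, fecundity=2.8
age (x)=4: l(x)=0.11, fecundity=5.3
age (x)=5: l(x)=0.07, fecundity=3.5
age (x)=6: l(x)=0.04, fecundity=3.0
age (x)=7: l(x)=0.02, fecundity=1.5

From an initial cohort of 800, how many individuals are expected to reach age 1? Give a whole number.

Expected survivors = N0 · l_1 = 800 × 0.60 = 480 → 480

480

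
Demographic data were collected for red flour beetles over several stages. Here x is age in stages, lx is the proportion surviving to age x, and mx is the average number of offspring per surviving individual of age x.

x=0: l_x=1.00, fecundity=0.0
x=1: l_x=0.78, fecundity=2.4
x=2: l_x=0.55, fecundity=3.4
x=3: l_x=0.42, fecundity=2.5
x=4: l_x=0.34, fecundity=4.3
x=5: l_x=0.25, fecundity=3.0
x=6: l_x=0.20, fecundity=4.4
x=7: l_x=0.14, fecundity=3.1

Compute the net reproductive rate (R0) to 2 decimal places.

8.32

lx·mx by age: 0, 1.872, 1.87, 1.05, 1.462, 0.75, 0.88, 0.434
R0 = Σ lx·mx = 8.318 → 8.32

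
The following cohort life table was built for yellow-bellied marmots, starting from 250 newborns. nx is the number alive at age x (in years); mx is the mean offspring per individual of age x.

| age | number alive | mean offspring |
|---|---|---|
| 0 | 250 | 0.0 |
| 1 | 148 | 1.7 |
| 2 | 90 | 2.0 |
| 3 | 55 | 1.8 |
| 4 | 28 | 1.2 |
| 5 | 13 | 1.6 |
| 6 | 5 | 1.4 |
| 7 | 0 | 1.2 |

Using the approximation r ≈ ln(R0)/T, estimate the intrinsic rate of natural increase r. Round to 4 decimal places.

0.4292

lx = nx/n0 = nx/250: 1, 0.592, 0.36, 0.22, 0.112, 0.052, 0.02, 0
R0 = Σ lx·mx = 0 + 1.0064 + 0.72 + 0.396 + 0.1344 + 0.0832 + 0.028 + 0 = 2.368
Σ x·lx·mx = 4.756; T = 4.756/2.368 = 2.00845…
r ≈ ln(R0)/T = ln(2.368)/2.00845… = 0.42921… → 0.4292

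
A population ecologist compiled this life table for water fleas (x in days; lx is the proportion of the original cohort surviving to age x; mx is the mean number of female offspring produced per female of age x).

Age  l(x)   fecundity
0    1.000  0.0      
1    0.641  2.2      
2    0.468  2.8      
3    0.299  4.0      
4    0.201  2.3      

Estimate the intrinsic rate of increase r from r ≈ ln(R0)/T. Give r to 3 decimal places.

R0 = Σ lx·mx = 0 + 1.4102 + 1.3104 + 1.196 + 0.4623 = 4.3789
Σ x·lx·mx = 9.4682; T = 9.4682/4.3789 = 2.16223…
r ≈ ln(R0)/T = ln(4.3789)/2.16223… = 0.683… → 0.683

0.683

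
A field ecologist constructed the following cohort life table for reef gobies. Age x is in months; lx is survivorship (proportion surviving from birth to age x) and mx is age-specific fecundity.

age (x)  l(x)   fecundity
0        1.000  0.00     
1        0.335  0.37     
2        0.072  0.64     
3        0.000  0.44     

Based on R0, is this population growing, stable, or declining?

R0 = Σ lx·mx = 0 + 0.12395 + 0.04608 + 0 = 0.17003
R0 < 1, so the population is declining.

declining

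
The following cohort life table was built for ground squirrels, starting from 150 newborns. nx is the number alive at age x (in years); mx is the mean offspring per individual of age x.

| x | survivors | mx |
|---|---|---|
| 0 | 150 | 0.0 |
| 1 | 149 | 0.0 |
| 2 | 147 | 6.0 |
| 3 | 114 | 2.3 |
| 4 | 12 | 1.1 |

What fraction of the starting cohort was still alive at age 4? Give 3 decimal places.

l_4 = n_4/n_0 = 12/150 = 0.08 → 0.080

0.080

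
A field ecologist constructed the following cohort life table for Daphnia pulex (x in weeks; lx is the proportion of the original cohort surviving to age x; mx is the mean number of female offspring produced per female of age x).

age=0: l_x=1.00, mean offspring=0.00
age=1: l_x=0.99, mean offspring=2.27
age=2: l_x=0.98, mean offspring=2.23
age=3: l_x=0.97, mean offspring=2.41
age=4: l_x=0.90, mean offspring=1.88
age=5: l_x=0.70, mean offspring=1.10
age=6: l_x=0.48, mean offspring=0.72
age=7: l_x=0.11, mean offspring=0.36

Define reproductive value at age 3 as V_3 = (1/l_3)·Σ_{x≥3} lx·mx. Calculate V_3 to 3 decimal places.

5.345

lx·mx for x ≥ 3: 2.3377, 1.692, 0.77, 0.3456, 0.0396 → sum = 5.1849
V_3 = 5.1849 / l_3 = 5.1849 / 0.97 = 5.345258… → 5.345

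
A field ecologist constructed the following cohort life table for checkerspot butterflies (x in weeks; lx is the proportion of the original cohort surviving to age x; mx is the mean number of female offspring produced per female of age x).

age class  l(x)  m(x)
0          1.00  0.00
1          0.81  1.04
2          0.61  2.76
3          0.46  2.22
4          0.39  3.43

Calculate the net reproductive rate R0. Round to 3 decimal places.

lx·mx by age: 0, 0.8424, 1.6836, 1.0212, 1.3377
R0 = Σ lx·mx = 4.8849 → 4.885

4.885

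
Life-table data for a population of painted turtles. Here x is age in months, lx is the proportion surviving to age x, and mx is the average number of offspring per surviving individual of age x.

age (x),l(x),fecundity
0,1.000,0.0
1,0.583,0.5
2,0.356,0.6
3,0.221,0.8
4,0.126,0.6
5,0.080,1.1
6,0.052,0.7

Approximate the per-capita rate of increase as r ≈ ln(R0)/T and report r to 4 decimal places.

R0 = Σ lx·mx = 0 + 0.2915 + 0.2136 + 0.1768 + 0.0756 + 0.088 + 0.0364 = 0.8819
Σ x·lx·mx = 2.2099; T = 2.2099/0.8819 = 2.50584…
r ≈ ln(R0)/T = ln(0.8819)/2.50584… = -0.050153… → -0.0502

-0.0502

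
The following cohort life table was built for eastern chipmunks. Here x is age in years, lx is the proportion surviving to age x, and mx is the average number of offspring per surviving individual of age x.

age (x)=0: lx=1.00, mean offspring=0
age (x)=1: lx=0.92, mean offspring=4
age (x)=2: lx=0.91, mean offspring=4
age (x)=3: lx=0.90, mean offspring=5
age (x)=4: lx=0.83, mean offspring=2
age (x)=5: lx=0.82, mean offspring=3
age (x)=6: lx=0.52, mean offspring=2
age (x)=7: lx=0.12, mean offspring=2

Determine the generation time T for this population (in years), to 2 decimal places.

lx·mx: 0, 3.68, 3.64, 4.5, 1.66, 2.46, 1.04, 0.24 → R0 = 17.22
x·lx·mx: 0, 3.68, 7.28, 13.5, 6.64, 12.3, 6.24, 1.68 → Σ = 51.32
T = 51.32 / 17.22 = 2.980256… → 2.98

2.98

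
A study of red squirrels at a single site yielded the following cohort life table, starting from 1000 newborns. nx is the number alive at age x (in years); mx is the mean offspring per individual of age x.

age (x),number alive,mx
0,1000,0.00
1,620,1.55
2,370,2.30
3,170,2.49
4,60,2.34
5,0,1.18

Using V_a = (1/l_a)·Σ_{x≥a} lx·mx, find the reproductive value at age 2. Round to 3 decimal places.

lx = nx/n0 = nx/1000: 1, 0.62, 0.37, 0.17, 0.06, 0
lx·mx for x ≥ 2: 0.851, 0.4233, 0.1404, 0 → sum = 1.4147
V_2 = 1.4147 / l_2 = 1.4147 / 0.37 = 3.823514… → 3.824

3.824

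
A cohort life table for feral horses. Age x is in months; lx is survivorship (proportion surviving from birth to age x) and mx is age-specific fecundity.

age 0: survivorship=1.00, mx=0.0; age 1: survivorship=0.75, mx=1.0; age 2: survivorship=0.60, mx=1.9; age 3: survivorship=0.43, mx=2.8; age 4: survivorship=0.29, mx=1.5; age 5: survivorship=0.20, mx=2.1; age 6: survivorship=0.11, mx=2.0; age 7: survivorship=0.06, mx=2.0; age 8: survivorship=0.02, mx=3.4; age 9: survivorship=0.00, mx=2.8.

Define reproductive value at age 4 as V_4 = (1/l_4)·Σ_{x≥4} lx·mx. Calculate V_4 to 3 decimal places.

lx·mx for x ≥ 4: 0.435, 0.42, 0.22, 0.12, 0.068, 0 → sum = 1.263
V_4 = 1.263 / l_4 = 1.263 / 0.29 = 4.355172… → 4.355

4.355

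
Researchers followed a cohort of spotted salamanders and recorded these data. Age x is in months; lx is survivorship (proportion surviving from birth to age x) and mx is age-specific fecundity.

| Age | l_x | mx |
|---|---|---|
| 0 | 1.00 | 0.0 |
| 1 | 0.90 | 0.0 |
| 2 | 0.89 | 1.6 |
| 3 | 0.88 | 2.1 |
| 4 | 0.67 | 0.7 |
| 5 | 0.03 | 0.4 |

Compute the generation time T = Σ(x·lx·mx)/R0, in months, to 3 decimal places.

lx·mx: 0, 0, 1.424, 1.848, 0.469, 0.012 → R0 = 3.753
x·lx·mx: 0, 0, 2.848, 5.544, 1.876, 0.06 → Σ = 10.328
T = 10.328 / 3.753 = 2.751932… → 2.752

2.752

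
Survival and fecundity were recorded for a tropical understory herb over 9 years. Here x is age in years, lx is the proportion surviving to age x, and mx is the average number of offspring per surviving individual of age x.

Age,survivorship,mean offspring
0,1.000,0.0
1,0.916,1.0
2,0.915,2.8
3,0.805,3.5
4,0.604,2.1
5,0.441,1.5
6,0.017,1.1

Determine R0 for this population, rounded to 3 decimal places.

lx·mx by age: 0, 0.916, 2.562, 2.8175, 1.2684, 0.6615, 0.0187
R0 = Σ lx·mx = 8.2441 → 8.244

8.244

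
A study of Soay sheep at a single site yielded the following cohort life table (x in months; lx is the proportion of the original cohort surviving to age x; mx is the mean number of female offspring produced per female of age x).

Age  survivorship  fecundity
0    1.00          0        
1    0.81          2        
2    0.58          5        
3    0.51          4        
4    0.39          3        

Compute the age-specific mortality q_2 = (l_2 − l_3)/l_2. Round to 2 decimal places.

0.12

q_2 = (l_2 − l_3) / l_2 = (0.58 − 0.51) / 0.58
     = 0.07 / 0.58 = 0.12069… → 0.12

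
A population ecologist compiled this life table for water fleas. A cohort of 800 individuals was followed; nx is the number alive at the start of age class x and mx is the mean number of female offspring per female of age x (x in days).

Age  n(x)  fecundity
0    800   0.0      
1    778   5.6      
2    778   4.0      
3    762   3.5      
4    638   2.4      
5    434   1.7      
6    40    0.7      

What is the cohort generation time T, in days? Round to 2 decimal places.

2.30

lx = nx/n0 = nx/800: 1, 0.9725, 0.9725, 0.9525, 0.7975, 0.5425, 0.05
lx·mx: 0, 5.446, 3.89, 3.33375, 1.914, 0.92225, 0.035 → R0 = 15.541
x·lx·mx: 0, 5.446, 7.78, 10.00125, 7.656, 4.61125, 0.21 → Σ = 35.7045
T = 35.7045 / 15.541 = 2.297439… → 2.30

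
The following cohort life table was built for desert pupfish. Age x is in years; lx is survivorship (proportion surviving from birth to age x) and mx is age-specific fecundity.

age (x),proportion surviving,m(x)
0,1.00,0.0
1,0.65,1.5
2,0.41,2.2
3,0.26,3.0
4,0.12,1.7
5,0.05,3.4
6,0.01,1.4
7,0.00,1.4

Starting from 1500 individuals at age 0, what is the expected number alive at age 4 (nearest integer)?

Expected survivors = N0 · l_4 = 1500 × 0.12 = 180 → 180

180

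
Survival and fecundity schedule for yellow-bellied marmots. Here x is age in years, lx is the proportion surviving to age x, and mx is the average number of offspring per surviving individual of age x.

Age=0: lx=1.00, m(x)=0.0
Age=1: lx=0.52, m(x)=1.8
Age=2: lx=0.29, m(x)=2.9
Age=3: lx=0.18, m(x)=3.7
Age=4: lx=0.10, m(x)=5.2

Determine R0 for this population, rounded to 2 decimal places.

lx·mx by age: 0, 0.936, 0.841, 0.666, 0.52
R0 = Σ lx·mx = 2.963 → 2.96

2.96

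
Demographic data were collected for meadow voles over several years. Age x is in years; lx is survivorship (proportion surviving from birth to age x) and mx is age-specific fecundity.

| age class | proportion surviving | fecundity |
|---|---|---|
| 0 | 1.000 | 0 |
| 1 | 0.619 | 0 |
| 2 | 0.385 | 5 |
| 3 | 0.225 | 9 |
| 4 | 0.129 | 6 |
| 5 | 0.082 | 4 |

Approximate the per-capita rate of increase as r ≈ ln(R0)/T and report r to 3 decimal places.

0.558

R0 = Σ lx·mx = 0 + 0 + 1.925 + 2.025 + 0.774 + 0.328 = 5.052
Σ x·lx·mx = 14.661; T = 14.661/5.052 = 2.90202…
r ≈ ln(R0)/T = ln(5.052)/2.90202… = 0.55816… → 0.558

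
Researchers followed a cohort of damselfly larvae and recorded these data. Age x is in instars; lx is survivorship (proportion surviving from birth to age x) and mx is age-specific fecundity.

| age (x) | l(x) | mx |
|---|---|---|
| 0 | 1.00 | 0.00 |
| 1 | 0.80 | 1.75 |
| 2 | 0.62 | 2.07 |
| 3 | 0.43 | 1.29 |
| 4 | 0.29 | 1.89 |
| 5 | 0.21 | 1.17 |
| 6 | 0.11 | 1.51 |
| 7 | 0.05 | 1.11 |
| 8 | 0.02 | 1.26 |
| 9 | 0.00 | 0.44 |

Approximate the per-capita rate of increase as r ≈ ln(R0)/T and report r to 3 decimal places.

0.585

R0 = Σ lx·mx = 0 + 1.4 + 1.2834 + 0.5547 + 0.5481 + 0.2457 + 0.1661 + 0.0555 + 0.0252 + 0 = 4.2787
Σ x·lx·mx = 10.6385; T = 10.6385/4.2787 = 2.48639…
r ≈ ln(R0)/T = ln(4.2787)/2.48639… = 0.58464… → 0.585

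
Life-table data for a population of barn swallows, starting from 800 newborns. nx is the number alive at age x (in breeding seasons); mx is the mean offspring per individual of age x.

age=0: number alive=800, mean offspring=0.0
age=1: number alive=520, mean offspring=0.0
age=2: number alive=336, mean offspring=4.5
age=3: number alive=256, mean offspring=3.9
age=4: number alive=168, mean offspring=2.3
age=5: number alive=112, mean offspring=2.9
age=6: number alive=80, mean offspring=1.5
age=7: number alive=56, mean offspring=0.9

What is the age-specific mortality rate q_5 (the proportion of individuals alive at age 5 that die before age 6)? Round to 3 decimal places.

lx = nx/n0 = nx/800: 1, 0.65, 0.42, 0.32, 0.21, 0.14, 0.1, 0.07
q_5 = (l_5 − l_6) / l_5 = (0.14 − 0.1) / 0.14
     = 0.04 / 0.14 = 0.285714… → 0.286

0.286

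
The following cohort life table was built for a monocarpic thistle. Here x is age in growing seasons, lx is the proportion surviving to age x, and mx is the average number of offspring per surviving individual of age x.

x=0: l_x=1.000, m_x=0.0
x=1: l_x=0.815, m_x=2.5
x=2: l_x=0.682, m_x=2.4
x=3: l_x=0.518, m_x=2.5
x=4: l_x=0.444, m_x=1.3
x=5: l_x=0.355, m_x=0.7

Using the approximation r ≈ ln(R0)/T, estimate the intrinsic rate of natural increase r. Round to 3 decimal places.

R0 = Σ lx·mx = 0 + 2.0375 + 1.6368 + 1.295 + 0.5772 + 0.2485 = 5.795
Σ x·lx·mx = 12.7474; T = 12.7474/5.795 = 2.19972…
r ≈ ln(R0)/T = ln(5.795)/2.19972… = 0.79873… → 0.799

0.799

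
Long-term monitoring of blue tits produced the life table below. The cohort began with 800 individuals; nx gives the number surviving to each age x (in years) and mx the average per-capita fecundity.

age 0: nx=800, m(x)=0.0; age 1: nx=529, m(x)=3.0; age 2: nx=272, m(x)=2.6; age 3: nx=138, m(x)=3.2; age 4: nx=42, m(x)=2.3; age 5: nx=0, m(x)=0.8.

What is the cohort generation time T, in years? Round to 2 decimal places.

1.66

lx = nx/n0 = nx/800: 1, 0.66125, 0.34, 0.1725, 0.0525, 0
lx·mx: 0, 1.98375, 0.884, 0.552, 0.12075, 0 → R0 = 3.5405
x·lx·mx: 0, 1.98375, 1.768, 1.656, 0.483, 0 → Σ = 5.89075
T = 5.89075 / 3.5405 = 1.663819… → 1.66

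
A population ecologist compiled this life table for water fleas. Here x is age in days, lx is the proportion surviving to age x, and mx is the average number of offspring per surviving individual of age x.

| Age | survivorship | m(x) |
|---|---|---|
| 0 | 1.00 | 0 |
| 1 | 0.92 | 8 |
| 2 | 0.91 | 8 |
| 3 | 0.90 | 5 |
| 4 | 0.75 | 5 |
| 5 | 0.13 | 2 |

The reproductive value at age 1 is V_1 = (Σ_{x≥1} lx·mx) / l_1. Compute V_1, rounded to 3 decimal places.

lx·mx for x ≥ 1: 7.36, 7.28, 4.5, 3.75, 0.26 → sum = 23.15
V_1 = 23.15 / l_1 = 23.15 / 0.92 = 25.163043… → 25.163

25.163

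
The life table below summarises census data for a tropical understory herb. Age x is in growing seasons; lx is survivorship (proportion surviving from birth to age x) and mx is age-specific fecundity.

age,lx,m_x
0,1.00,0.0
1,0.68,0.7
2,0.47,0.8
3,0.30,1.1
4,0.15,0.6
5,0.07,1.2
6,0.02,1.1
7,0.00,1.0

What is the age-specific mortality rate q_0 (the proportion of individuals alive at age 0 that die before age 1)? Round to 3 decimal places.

0.320

q_0 = (l_0 − l_1) / l_0 = (1 − 0.68) / 1
     = 0.32 / 1 = 0.32 → 0.320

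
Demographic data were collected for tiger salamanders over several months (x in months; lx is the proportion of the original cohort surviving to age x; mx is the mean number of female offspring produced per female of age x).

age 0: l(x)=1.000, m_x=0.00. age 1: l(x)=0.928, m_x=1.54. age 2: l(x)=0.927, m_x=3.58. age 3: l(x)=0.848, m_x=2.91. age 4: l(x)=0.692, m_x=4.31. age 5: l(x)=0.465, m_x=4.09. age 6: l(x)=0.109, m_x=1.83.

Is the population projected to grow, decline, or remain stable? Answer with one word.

growing

R0 = Σ lx·mx = 0 + 1.42912 + 3.31866 + 2.46768 + 2.98252 + 1.90185 + 0.19947 = 12.2993
R0 > 1, so the population is growing.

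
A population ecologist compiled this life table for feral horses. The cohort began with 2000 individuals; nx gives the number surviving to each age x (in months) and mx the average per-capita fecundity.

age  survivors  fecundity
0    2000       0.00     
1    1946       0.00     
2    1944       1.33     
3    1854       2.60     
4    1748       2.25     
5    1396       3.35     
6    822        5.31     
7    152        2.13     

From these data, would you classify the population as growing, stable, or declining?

growing

lx = nx/n0 = nx/2000: 1, 0.973, 0.972, 0.927, 0.874, 0.698, 0.411, 0.076
R0 = Σ lx·mx = 0 + 0 + 1.29276 + 2.4102 + 1.9665 + 2.3383 + 2.18241 + 0.16188 = 10.35205
R0 > 1, so the population is growing.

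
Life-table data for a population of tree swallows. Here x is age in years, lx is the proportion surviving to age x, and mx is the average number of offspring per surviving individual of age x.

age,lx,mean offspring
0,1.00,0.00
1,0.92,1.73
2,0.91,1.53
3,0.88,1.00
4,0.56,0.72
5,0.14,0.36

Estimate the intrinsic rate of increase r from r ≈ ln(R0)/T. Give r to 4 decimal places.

R0 = Σ lx·mx = 0 + 1.5916 + 1.3923 + 0.88 + 0.4032 + 0.0504 = 4.3175
Σ x·lx·mx = 8.881; T = 8.881/4.3175 = 2.05698…
r ≈ ln(R0)/T = ln(4.3175)/2.05698… = 0.711081… → 0.7111

0.7111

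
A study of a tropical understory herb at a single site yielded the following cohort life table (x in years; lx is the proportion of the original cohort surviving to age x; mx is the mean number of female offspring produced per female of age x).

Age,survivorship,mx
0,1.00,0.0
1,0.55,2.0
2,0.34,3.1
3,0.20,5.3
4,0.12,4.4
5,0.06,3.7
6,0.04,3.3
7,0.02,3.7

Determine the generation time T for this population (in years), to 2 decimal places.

lx·mx: 0, 1.1, 1.054, 1.06, 0.528, 0.222, 0.132, 0.074 → R0 = 4.17
x·lx·mx: 0, 1.1, 2.108, 3.18, 2.112, 1.11, 0.792, 0.518 → Σ = 10.92
T = 10.92 / 4.17 = 2.618705… → 2.62

2.62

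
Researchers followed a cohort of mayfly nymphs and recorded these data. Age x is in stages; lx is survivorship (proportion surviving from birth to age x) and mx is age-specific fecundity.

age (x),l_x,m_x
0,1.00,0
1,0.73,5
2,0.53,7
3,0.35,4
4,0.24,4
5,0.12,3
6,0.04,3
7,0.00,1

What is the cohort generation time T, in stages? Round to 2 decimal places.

2.12

lx·mx: 0, 3.65, 3.71, 1.4, 0.96, 0.36, 0.12, 0 → R0 = 10.2
x·lx·mx: 0, 3.65, 7.42, 4.2, 3.84, 1.8, 0.72, 0 → Σ = 21.63
T = 21.63 / 10.2 = 2.120588… → 2.12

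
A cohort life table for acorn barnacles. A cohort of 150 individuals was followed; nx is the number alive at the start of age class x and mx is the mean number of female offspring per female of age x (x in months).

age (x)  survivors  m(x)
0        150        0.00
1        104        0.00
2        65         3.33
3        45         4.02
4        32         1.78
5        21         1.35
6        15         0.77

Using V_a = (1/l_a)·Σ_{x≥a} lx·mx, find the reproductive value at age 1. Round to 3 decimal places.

4.752

lx = nx/n0 = nx/150: 1, 0.69333…, 0.43333…, 0.3, 0.21333…, 0.14, 0.1
lx·mx for x ≥ 1: 0, 1.443…, 1.206, 0.379733…, 0.189, 0.077 → sum = 3.294733…
V_1 = 3.294733… / l_1 = 3.294733… / 0.693333… = 4.752019… → 4.752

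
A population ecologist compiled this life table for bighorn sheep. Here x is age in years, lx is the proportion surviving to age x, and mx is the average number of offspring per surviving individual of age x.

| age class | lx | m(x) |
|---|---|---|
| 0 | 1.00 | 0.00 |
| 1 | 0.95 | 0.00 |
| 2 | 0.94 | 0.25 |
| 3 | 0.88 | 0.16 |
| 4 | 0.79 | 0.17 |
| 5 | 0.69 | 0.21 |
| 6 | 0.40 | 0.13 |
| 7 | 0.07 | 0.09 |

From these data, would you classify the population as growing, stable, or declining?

R0 = Σ lx·mx = 0 + 0 + 0.235 + 0.1408 + 0.1343 + 0.1449 + 0.052 + 0.0063 = 0.7133
R0 < 1, so the population is declining.

declining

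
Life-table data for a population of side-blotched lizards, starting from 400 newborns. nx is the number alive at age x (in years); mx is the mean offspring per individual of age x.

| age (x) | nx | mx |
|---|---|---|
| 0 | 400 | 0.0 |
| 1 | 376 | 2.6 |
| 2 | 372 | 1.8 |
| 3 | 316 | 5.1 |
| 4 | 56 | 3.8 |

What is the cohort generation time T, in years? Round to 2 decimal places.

2.31

lx = nx/n0 = nx/400: 1, 0.94, 0.93, 0.79, 0.14
lx·mx: 0, 2.444, 1.674, 4.029, 0.532 → R0 = 8.679
x·lx·mx: 0, 2.444, 3.348, 12.087, 2.128 → Σ = 20.007
T = 20.007 / 8.679 = 2.305219… → 2.31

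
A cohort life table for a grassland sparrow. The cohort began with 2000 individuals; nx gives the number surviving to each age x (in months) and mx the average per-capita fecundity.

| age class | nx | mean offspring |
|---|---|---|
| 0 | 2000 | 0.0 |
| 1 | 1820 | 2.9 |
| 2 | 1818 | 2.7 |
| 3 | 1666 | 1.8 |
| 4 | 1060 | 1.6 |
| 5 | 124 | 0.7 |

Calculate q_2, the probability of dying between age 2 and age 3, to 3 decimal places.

lx = nx/n0 = nx/2000: 1, 0.91, 0.909, 0.833, 0.53, 0.062
q_2 = (l_2 − l_3) / l_2 = (0.909 − 0.833) / 0.909
     = 0.076 / 0.909 = 0.083608… → 0.084

0.084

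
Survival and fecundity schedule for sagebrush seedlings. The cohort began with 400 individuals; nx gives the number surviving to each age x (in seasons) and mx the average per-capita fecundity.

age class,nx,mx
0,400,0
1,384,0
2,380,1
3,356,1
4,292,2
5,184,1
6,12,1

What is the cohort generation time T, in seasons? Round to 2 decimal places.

3.40

lx = nx/n0 = nx/400: 1, 0.96, 0.95, 0.89, 0.73, 0.46, 0.03
lx·mx: 0, 0, 0.95, 0.89, 1.46, 0.46, 0.03 → R0 = 3.79
x·lx·mx: 0, 0, 1.9, 2.67, 5.84, 2.3, 0.18 → Σ = 12.89
T = 12.89 / 3.79 = 3.401055… → 3.40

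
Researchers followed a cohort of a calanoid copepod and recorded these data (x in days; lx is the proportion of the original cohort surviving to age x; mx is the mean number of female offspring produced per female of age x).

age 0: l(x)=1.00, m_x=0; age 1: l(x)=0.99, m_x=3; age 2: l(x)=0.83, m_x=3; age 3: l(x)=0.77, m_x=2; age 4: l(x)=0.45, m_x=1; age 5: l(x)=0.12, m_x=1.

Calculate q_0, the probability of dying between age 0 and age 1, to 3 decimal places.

0.010

q_0 = (l_0 − l_1) / l_0 = (1 − 0.99) / 1
     = 0.01 / 1 = 0.01 → 0.010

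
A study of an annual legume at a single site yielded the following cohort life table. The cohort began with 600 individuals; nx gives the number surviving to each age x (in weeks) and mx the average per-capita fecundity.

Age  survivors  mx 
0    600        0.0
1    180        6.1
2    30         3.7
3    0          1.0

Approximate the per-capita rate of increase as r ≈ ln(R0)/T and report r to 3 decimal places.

lx = nx/n0 = nx/600: 1, 0.3, 0.05, 0
R0 = Σ lx·mx = 0 + 1.83 + 0.185 + 0 = 2.015
Σ x·lx·mx = 2.2; T = 2.2/2.015 = 1.09181…
r ≈ ln(R0)/T = ln(2.015)/1.09181… = 0.6417… → 0.642

0.642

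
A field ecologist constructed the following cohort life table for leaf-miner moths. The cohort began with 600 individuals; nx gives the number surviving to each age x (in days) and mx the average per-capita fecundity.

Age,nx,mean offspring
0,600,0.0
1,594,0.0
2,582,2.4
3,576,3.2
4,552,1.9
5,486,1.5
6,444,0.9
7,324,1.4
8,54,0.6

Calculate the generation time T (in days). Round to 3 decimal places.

3.726

lx = nx/n0 = nx/600: 1, 0.99, 0.97, 0.96, 0.92, 0.81, 0.74, 0.54, 0.09
lx·mx: 0, 0, 2.328, 3.072, 1.748, 1.215, 0.666, 0.756, 0.054 → R0 = 9.839
x·lx·mx: 0, 0, 4.656, 9.216, 6.992, 6.075, 3.996, 5.292, 0.432 → Σ = 36.659
T = 36.659 / 9.839 = 3.725887… → 3.726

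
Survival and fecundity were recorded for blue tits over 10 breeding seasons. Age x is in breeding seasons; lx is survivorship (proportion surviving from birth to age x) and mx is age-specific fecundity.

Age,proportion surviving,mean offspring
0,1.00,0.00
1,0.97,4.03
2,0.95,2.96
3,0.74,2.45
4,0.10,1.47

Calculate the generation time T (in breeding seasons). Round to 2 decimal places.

lx·mx: 0, 3.9091, 2.812, 1.813, 0.147 → R0 = 8.6811
x·lx·mx: 0, 3.9091, 5.624, 5.439, 0.588 → Σ = 15.5601
T = 15.5601 / 8.6811 = 1.792411… → 1.79

1.79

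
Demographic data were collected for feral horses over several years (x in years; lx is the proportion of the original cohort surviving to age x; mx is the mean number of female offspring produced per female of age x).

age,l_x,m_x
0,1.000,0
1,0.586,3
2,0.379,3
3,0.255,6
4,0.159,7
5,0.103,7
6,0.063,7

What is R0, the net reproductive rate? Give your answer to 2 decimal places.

lx·mx by age: 0, 1.758, 1.137, 1.53, 1.113, 0.721, 0.441
R0 = Σ lx·mx = 6.7 → 6.70

6.70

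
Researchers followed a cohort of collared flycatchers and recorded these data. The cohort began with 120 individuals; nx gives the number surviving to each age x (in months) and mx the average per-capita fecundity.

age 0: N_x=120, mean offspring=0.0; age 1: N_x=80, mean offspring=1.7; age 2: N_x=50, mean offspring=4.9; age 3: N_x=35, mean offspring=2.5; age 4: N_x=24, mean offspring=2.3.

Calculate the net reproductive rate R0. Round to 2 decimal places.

lx = nx/n0 = nx/120: 1, 0.66667…, 0.41667…, 0.29167…, 0.2
lx·mx by age: 0, 1.133333…, 2.041667…, 0.729167…, 0.46
R0 = Σ lx·mx = 4.364167… → 4.36

4.36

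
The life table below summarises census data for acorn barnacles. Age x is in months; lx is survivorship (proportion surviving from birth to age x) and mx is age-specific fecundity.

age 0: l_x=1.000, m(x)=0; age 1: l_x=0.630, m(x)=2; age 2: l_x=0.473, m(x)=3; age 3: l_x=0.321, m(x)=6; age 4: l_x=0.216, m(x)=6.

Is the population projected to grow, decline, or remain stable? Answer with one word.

R0 = Σ lx·mx = 0 + 1.26 + 1.419 + 1.926 + 1.296 = 5.901
R0 > 1, so the population is growing.

growing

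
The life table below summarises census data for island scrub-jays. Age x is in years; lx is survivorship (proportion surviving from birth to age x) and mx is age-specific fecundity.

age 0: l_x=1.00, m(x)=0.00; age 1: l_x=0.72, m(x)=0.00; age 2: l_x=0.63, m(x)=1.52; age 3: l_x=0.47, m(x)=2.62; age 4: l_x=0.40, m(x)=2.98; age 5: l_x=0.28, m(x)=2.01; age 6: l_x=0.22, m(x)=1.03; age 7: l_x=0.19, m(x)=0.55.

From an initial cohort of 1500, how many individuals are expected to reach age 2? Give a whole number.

945

Expected survivors = N0 · l_2 = 1500 × 0.63 = 945 → 945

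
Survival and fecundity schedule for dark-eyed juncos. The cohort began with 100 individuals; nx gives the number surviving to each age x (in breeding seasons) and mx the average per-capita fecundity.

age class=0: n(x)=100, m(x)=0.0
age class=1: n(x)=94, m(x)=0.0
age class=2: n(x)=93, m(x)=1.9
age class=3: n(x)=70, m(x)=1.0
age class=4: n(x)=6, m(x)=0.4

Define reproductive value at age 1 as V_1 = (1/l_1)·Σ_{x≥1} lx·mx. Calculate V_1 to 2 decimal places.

2.65

lx = nx/n0 = nx/100: 1, 0.94, 0.93, 0.7, 0.06
lx·mx for x ≥ 1: 0, 1.767, 0.7, 0.024 → sum = 2.491
V_1 = 2.491 / l_1 = 2.491 / 0.94 = 2.65 → 2.65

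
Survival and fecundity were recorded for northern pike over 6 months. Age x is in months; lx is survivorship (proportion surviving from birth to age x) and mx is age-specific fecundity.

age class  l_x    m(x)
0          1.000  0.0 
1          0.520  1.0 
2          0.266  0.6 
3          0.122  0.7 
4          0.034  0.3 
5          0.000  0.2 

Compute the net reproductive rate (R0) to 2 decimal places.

lx·mx by age: 0, 0.52, 0.1596, 0.0854, 0.0102, 0
R0 = Σ lx·mx = 0.7752 → 0.78

0.78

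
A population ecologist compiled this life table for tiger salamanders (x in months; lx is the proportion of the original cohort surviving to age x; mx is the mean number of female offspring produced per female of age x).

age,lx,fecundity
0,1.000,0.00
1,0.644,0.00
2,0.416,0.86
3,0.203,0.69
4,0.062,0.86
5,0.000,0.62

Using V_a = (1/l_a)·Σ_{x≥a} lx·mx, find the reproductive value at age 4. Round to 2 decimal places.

0.86

lx·mx for x ≥ 4: 0.05332, 0 → sum = 0.05332
V_4 = 0.05332 / l_4 = 0.05332 / 0.062 = 0.86 → 0.86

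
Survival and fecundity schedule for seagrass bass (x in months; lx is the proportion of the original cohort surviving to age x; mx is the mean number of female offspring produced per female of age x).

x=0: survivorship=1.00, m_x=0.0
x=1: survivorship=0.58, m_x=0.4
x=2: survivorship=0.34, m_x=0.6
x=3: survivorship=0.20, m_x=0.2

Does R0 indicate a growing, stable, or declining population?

declining

R0 = Σ lx·mx = 0 + 0.232 + 0.204 + 0.04 = 0.476
R0 < 1, so the population is declining.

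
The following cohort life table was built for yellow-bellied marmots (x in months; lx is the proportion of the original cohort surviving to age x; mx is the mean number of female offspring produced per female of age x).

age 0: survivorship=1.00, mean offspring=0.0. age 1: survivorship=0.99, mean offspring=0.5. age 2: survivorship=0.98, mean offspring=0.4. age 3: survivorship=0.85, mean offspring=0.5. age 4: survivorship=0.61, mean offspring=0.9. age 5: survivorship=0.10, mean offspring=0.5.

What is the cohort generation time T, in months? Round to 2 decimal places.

2.62

lx·mx: 0, 0.495, 0.392, 0.425, 0.549, 0.05 → R0 = 1.911
x·lx·mx: 0, 0.495, 0.784, 1.275, 2.196, 0.25 → Σ = 5
T = 5 / 1.911 = 2.616431… → 2.62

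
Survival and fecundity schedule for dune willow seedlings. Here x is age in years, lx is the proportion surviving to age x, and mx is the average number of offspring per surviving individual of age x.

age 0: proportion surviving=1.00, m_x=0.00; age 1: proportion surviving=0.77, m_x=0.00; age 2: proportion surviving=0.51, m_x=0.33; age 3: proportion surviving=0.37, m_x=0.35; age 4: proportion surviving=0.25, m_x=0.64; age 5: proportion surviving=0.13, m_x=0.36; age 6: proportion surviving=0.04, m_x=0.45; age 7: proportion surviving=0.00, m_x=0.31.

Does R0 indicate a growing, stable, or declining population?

R0 = Σ lx·mx = 0 + 0 + 0.1683 + 0.1295 + 0.16 + 0.0468 + 0.018 + 0 = 0.5226
R0 < 1, so the population is declining.

declining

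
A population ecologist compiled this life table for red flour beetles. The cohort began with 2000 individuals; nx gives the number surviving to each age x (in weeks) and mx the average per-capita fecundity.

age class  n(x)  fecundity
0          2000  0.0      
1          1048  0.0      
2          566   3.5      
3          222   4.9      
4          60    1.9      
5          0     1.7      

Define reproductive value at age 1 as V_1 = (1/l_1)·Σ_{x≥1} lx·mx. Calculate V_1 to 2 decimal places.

3.04

lx = nx/n0 = nx/2000: 1, 0.524, 0.283, 0.111, 0.03, 0
lx·mx for x ≥ 1: 0, 0.9905, 0.5439, 0.057, 0 → sum = 1.5914
V_1 = 1.5914 / l_1 = 1.5914 / 0.524 = 3.037023… → 3.04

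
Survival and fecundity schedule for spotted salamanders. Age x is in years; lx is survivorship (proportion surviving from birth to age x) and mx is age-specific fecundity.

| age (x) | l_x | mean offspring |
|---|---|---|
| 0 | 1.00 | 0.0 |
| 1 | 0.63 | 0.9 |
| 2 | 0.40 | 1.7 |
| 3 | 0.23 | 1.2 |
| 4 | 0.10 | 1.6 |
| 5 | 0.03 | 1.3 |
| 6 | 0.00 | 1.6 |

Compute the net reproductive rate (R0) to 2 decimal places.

1.72

lx·mx by age: 0, 0.567, 0.68, 0.276, 0.16, 0.039, 0
R0 = Σ lx·mx = 1.722 → 1.72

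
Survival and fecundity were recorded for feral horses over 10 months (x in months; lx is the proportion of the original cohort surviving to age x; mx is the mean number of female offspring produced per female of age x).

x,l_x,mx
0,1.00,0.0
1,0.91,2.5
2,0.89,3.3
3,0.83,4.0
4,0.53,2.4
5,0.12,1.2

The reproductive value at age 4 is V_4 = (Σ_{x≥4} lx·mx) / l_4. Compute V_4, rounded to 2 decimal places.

2.67

lx·mx for x ≥ 4: 1.272, 0.144 → sum = 1.416
V_4 = 1.416 / l_4 = 1.416 / 0.53 = 2.671698… → 2.67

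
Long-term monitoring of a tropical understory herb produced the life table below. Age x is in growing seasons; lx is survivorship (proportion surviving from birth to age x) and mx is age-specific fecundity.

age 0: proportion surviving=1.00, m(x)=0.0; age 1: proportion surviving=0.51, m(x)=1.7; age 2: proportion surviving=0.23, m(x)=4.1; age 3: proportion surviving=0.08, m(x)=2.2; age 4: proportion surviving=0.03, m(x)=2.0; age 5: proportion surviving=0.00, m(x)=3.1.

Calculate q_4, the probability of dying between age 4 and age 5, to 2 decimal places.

1.00

q_4 = (l_4 − l_5) / l_4 = (0.03 − 0) / 0.03
     = 0.03 / 0.03 = 1 → 1.00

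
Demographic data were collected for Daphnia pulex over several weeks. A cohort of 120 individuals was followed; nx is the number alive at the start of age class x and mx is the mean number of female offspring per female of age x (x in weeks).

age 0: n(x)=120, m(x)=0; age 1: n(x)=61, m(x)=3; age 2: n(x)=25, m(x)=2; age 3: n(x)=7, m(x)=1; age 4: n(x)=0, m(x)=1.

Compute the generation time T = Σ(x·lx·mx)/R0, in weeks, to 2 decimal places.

lx = nx/n0 = nx/120: 1, 0.50833…, 0.20833…, 0.05833…, 0
lx·mx: 0, 1.525…, 0.416667…, 0.058333…, 0 → R0 = 2…
x·lx·mx: 0, 1.525…, 0.833333…, 0.175…, 0 → Σ = 2.533333…
T = 2.533333… / 2… = 1.266667… → 1.27

1.27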